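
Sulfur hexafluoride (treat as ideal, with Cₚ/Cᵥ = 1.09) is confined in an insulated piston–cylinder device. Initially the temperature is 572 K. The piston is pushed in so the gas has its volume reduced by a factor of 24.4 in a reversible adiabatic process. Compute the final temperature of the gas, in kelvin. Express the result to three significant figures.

For a reversible adiabat TV^(γ−1) is constant, so T₂ = T₁ (V₁/V₂)^(γ−1).
T₂ = 572 × 24.4^(0.09) = 762.5 K.

T₂ ≈ 763 K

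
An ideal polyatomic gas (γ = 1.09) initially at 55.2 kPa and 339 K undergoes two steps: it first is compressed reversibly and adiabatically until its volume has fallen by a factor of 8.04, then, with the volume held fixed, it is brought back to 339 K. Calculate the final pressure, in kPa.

P₃ ≈ 444 kPa

Adiabatic step (PV^γ = const): P₂ = 55.2×8.04^(1.09) = 535.4 kPa; T₂ = 339×8.04^(0.09) = 409 K.
Isochoric: P₃ = P₂(T₃/T₂) = 535.4 × (339/409) = 443.8 kPa.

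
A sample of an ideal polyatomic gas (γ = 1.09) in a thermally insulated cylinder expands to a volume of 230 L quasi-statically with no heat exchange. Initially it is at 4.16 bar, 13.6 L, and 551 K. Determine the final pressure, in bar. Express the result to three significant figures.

P₂ ≈ 0.191 bar

Since PV^γ is constant along a reversible adiabat, P₂ = P₁ (V₁/V₂)^γ.
P₂ = 4.16 × (13.6/230)^(1.09) = 0.1907 bar.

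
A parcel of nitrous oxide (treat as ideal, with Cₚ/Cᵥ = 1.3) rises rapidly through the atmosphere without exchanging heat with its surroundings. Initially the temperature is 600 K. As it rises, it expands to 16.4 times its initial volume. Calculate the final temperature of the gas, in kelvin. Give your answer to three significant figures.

T₂ ≈ 259 K

Adiabatic: T₁V₁^(γ−1) = T₂V₂^(γ−1) ⇒ T₂ = T₁ (V₁/V₂)^(γ−1).
T₂ = 600 × (1/16.4)^(0.3) = 259.2 K.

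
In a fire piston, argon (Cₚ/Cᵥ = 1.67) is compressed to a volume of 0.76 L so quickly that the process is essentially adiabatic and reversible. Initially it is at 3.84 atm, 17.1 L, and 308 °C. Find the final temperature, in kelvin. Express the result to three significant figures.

T₂ ≈ 4680 K

Adiabatic: T₁V₁^(γ−1) = T₂V₂^(γ−1) ⇒ T₂ = T₁ (V₁/V₂)^(γ−1).
T₁ = 308 °C = 581.1 K.
T₂ = 581.1 × (17.1/0.76)^(0.67) = 4680 K.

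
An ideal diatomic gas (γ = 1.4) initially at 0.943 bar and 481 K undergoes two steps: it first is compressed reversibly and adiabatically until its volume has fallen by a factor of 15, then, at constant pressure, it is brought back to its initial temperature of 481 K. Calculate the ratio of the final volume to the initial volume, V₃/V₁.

Adiabatic step: V₂/V₁ = 0.06667; T₂ = T₁·15^(0.4) = 1421 K.
Isobaric step: V₃/V₂ = T₃/T₂ = 481/1421.
V₃/V₁ = (V₂/V₁)(V₃/V₂) = 0.06667 × (481/1421) = 0.02257.

V₃/V₁ ≈ 0.0226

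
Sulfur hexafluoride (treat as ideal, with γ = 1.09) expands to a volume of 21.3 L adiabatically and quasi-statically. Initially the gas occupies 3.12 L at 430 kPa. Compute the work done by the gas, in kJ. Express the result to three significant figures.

W ≈ 2.37 kJ

P₂ = P₁(V₁/V₂)^γ = 430×(3.12/21.3)^(1.09) = 52.99 kPa.
For a reversible adiabat, W_by_gas = (P₁V₁ − P₂V₂)/(γ−1).
W_by = (430000×0.00312 − 52990×0.0213) / (0.09) = 2367 J.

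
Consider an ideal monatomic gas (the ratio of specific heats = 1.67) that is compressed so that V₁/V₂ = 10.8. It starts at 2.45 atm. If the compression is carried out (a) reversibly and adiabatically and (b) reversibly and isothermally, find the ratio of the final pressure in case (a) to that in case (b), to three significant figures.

Isothermal: P_b = P₁(V₁/V₂) = 2.45×10.8.
Adiabatic: P_a = P₁(V₁/V₂)^γ = 2.45×10.8^(1.67).
P_a/P_b = (V₁/V₂)^(γ−1) = 10.8^(0.67) = 4.925.

P_adiabatic / P_isothermal ≈ 4.92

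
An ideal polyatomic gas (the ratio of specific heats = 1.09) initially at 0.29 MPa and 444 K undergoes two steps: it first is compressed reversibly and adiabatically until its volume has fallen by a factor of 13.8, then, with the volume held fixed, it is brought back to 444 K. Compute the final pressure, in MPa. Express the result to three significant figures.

P₃ ≈ 4.00 MPa

Adiabatic step (PV^γ = const): P₂ = 0.29×13.8^(1.09) = 5.068 MPa; T₂ = 444×13.8^(0.09) = 562.3 K.
Isochoric: P₃ = P₂(T₃/T₂) = 5.068 × (444/562.3) = 4.002 MPa.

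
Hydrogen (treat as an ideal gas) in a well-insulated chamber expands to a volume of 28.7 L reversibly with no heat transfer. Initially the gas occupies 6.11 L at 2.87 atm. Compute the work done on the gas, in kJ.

W ≈ -2.05 kJ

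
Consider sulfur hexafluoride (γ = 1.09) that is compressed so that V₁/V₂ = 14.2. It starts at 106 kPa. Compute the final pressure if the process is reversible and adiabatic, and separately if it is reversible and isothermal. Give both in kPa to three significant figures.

adiabatic: 1910 kPa; isothermal: 1510 kPa

Isothermal: P₂ = P₁(V₁/V₂) = 106×14.2 = 1505 kPa.
Adiabatic: P₂ = P₁(V₁/V₂)^γ = 106×14.2^(1.09) = 1911 kPa.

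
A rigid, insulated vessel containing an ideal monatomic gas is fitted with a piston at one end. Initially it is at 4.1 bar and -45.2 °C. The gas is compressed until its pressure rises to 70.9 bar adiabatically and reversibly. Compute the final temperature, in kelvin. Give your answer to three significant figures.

T₂ ≈ 713 K

Along an adiabat T P^((1−γ)/γ) is constant, so T₂ = T₁ (P₂/P₁)^((γ−1)/γ).
For a monatomic ideal gas γ = 5/3, so (γ−1)/γ = 2/5.
T₁ = -45.2 °C = 227.9 K.
T₂ = 227.9 × (70.9/4.1)^(2/5) = 712.8 K.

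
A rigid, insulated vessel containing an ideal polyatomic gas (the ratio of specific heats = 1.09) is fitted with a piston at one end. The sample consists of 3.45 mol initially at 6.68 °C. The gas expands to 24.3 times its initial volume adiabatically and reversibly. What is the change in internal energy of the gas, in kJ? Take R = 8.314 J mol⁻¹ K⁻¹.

For a reversible adiabat TV^(γ−1) is constant, so T₂ = T₁ (V₁/V₂)^(γ−1).
T₁ = 6.68 °C = 279.8 K.
T₂ = 279.8 × (1/24.3)^(0.09) = 210 K.
Q = 0, so ΔU = W_on_gas = nCᵥΔT with Cᵥ = R/(γ−1) = 92.38 J/(mol·K).
ΔU = 3.45 × 92.38 × (210 − 279.8) = -22260 J.

ΔU ≈ -22.3 kJ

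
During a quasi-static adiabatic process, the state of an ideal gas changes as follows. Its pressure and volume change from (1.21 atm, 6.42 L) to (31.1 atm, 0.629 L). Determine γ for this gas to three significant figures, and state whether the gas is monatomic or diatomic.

PV^γ = const ⇒ γ = ln(P₂/P₁) / ln(V₁/V₂).
γ = ln(31.1/1.21) / ln(6.42/0.629) = 1.398.
γ ≈ 1.40 is close to 7/5, so the gas is diatomic.

γ ≈ 1.40; diatomic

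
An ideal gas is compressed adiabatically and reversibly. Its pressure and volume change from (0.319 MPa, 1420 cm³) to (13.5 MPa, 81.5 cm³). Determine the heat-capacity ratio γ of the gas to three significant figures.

γ ≈ 1.31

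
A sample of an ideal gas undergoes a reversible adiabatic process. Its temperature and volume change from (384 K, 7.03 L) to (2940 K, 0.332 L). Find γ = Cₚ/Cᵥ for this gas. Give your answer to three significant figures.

γ ≈ 1.67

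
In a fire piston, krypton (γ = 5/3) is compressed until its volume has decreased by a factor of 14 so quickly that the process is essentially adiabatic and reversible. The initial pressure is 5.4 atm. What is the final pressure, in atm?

Adiabatic: P₁V₁^γ = P₂V₂^γ ⇒ P₂ = P₁ (V₁/V₂)^γ.
P₂ = 5.4 × 14^(5/3) = 439.1 atm.

P₂ ≈ 439 atm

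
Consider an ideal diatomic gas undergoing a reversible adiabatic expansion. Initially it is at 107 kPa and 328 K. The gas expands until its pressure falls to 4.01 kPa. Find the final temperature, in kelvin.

T₂ ≈ 128 K

Adiabatic: T₂/T₁ = (P₂/P₁)^((γ−1)/γ).
For a diatomic ideal gas γ = 7/5, so (γ−1)/γ = 2/7.
T₂ = 328 × (4.01/107)^(2/7) = 128.3 K.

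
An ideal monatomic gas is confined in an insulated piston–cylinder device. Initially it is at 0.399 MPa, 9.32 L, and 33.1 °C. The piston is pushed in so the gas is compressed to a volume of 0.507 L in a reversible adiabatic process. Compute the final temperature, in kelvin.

T₂ ≈ 2130 K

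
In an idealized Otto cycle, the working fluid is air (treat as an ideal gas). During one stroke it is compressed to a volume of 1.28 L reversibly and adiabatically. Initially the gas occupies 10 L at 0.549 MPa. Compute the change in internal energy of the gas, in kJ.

γ = 7/5 for a diatomic ideal gas.
P₂ = P₁(V₁/V₂)^γ = 0.549×(10/1.28)^(7/5) = 9.761 MPa.
For a reversible adiabat, W_by_gas = (P₁V₁ − P₂V₂)/(γ−1).
W_by = (549000×0.01 − 9.761×10^6×0.00128) / (2/5) = -17510 J.
Q = 0 ⇒ ΔU = −W_by = 17510 J.

ΔU ≈ 17.5 kJ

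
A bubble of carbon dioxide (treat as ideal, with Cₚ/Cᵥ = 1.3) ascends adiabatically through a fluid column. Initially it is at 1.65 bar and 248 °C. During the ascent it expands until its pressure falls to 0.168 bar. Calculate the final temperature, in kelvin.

Adiabatic: T₂/T₁ = (P₂/P₁)^((γ−1)/γ).
T₁ = 248 °C = 521.1 K.
T₂ = 521.1 × (0.168/1.65)^(0.231) = 307.6 K.

T₂ ≈ 308 K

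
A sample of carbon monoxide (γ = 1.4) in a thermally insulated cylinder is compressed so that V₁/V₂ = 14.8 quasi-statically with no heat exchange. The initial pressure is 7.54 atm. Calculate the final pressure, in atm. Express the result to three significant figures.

Adiabatic: P₁V₁^γ = P₂V₂^γ ⇒ P₂ = P₁ (V₁/V₂)^γ.
P₂ = 7.54 × 14.8^(1.4) = 327.9 atm.

P₂ ≈ 328 atm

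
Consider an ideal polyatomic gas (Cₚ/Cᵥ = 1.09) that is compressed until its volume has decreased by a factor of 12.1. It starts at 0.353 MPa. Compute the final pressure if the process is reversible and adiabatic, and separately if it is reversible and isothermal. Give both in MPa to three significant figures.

Isothermal: P₂ = P₁(V₁/V₂) = 0.353×12.1 = 4.271 MPa.
Adiabatic: P₂ = P₁(V₁/V₂)^γ = 0.353×12.1^(1.09) = 5.346 MPa.

adiabatic: 5.35 MPa; isothermal: 4.27 MPa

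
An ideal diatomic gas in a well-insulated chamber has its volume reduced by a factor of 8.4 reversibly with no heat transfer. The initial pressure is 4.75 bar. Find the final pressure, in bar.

P₂ ≈ 93.5 bar

Adiabatic: P₁V₁^γ = P₂V₂^γ ⇒ P₂ = P₁ (V₁/V₂)^γ.
For a diatomic ideal gas γ = 7/5.
P₂ = 4.75 × 8.4^(7/5) = 93.47 bar.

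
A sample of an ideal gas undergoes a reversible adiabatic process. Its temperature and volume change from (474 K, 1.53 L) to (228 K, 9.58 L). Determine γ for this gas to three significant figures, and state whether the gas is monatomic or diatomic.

γ ≈ 1.40; diatomic

TV^(γ−1) = const ⇒ γ − 1 = ln(T₂/T₁) / ln(V₁/V₂).
γ = 1 + ln(228/474) / ln(1.53/9.58) = 1.399.
γ ≈ 1.40 is close to 7/5, so the gas is diatomic.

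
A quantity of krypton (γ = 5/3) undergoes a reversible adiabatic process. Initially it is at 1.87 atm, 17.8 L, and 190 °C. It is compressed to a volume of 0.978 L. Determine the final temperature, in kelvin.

T₂ ≈ 3200 K

Adiabatic: T₁V₁^(γ−1) = T₂V₂^(γ−1) ⇒ T₂ = T₁ (V₁/V₂)^(γ−1).
T₁ = 190 °C = 463.1 K.
T₂ = 463.1 × (17.8/0.978)^(2/3) = 3205 K.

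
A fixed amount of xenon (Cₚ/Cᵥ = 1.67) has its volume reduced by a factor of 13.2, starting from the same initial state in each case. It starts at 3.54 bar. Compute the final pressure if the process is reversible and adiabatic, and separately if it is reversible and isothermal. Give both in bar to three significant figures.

adiabatic: 263 bar; isothermal: 46.7 bar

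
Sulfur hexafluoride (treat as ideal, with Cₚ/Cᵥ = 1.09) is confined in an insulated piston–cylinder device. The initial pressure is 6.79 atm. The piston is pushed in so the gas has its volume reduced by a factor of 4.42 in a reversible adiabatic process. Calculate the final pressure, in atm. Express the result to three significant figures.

P₂ ≈ 34.3 atm

Adiabatic: P₁V₁^γ = P₂V₂^γ ⇒ P₂ = P₁ (V₁/V₂)^γ.
P₂ = 6.79 × 4.42^(1.09) = 34.31 atm.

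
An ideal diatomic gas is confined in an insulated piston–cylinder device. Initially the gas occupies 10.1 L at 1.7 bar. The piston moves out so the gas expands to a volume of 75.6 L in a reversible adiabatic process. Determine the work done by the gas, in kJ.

W ≈ 2.37 kJ

γ = 7/5 for a diatomic ideal gas.
P₂ = P₁(V₁/V₂)^γ = 1.7×(10.1/75.6)^(7/5) = 0.1015 bar.
For a reversible adiabat, W_by_gas = (P₁V₁ − P₂V₂)/(γ−1).
W_by = (170000×0.0101 − 10150×0.0756) / (2/5) = 2374 J.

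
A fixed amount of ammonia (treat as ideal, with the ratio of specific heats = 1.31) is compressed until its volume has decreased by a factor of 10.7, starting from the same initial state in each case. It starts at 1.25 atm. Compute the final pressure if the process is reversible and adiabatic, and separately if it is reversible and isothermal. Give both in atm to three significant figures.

adiabatic: 27.9 atm; isothermal: 13.4 atm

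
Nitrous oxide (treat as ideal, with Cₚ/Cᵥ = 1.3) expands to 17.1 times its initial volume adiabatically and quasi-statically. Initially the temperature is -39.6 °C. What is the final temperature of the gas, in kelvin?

T₂ ≈ 99.7 K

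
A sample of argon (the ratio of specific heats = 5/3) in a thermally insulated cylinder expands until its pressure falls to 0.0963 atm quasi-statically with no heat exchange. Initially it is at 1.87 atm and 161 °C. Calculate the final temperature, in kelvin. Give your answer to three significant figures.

Along an adiabat T P^((1−γ)/γ) is constant, so T₂ = T₁ (P₂/P₁)^((γ−1)/γ).
T₁ = 161 °C = 434.1 K.
T₂ = 434.1 × (0.0963/1.87)^(2/5) = 132.5 K.

T₂ ≈ 133 K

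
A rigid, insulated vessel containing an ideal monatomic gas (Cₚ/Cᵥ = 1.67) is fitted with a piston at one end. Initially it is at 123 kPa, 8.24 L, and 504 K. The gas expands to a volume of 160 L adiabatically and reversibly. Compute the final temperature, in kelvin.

Adiabatic: T₁V₁^(γ−1) = T₂V₂^(γ−1) ⇒ T₂ = T₁ (V₁/V₂)^(γ−1).
T₂ = 504 × (8.24/160)^(0.67) = 69.08 K.

T₂ ≈ 69.1 K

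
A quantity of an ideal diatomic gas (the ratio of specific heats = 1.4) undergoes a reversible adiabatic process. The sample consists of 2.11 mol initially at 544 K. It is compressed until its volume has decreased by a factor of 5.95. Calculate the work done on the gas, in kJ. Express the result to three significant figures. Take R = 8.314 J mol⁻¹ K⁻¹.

W ≈ 24.8 kJ

Adiabatic: T₁V₁^(γ−1) = T₂V₂^(γ−1) ⇒ T₂ = T₁ (V₁/V₂)^(γ−1).
T₂ = 544 × 5.95^(0.4) = 1110 K.
Q = 0, so ΔU = W_on_gas = nCᵥΔT with Cᵥ = R/(γ−1) = 20.79 J/(mol·K).
ΔU = 2.11 × 20.79 × (1110 − 544) = 24830 J.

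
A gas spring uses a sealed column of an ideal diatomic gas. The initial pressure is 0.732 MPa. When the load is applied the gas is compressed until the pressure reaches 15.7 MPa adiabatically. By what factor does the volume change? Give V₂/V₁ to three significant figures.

V₂/V₁ ≈ 0.112

From PV^γ = const, V₂/V₁ = (P₁/P₂)^(1/γ).
For a diatomic ideal gas γ = 7/5.
V₂/V₁ = (0.732/15.7)^(5/7) = 0.1119.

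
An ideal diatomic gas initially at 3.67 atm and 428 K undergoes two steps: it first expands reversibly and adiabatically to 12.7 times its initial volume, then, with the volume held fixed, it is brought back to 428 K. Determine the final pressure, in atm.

P₃ ≈ 0.289 atm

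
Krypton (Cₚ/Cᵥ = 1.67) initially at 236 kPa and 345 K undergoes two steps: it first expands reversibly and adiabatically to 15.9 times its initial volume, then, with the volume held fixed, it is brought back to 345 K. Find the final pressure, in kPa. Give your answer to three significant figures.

P₃ ≈ 14.8 kPa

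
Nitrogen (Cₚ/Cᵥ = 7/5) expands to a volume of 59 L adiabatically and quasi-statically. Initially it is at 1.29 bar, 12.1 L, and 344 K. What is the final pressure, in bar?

P₂ ≈ 0.140 bar

Since PV^γ is constant along a reversible adiabat, P₂ = P₁ (V₁/V₂)^γ.
P₂ = 1.29 × (12.1/59)^(7/5) = 0.1404 bar.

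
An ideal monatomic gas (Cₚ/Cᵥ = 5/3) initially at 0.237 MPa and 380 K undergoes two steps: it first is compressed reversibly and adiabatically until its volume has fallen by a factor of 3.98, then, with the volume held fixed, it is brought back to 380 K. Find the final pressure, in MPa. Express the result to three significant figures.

Adiabatic step (PV^γ = const): P₂ = 0.237×3.98^(5/3) = 2.369 MPa; T₂ = 380×3.98^(2/3) = 954.3 K.
Isochoric: P₃ = P₂(T₃/T₂) = 2.369 × (380/954.3) = 0.9433 MPa.

P₃ ≈ 0.943 MPa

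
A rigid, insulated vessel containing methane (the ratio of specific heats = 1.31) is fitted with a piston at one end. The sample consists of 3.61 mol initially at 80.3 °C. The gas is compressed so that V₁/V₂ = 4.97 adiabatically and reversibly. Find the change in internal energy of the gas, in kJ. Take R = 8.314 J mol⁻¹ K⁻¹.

For a reversible adiabat TV^(γ−1) is constant, so T₂ = T₁ (V₁/V₂)^(γ−1).
T₁ = 80.3 °C = 353.4 K.
T₂ = 353.4 × 4.97^(0.31) = 581 K.
Q = 0, so ΔU = W_on_gas = nCᵥΔT with Cᵥ = R/(γ−1) = 26.82 J/(mol·K).
ΔU = 3.61 × 26.82 × (581 − 353.4) = 22030 J.

ΔU ≈ 22.0 kJ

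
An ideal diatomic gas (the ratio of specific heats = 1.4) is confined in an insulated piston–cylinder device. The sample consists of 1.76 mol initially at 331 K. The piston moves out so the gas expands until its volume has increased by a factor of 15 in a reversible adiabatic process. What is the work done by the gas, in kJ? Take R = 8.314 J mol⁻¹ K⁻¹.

W ≈ 8.01 kJ

For a reversible adiabat TV^(γ−1) is constant, so T₂ = T₁ (V₁/V₂)^(γ−1).
T₂ = 331 × (1/15)^(0.4) = 112 K.
Q = 0, so ΔU = W_on_gas = nCᵥΔT with Cᵥ = R/(γ−1) = 20.79 J/(mol·K).
ΔU = 1.76 × 20.79 × (112 − 331) = -8010 J.
Work done by the gas = −ΔU = 8010 J.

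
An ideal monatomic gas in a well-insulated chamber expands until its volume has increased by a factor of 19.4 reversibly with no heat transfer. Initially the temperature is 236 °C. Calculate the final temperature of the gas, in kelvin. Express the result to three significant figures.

For a reversible adiabat TV^(γ−1) is constant, so T₂ = T₁ (V₁/V₂)^(γ−1).
For a monatomic ideal gas γ = 5/3, so γ−1 = 2/3.
T₁ = 236 °C = 509.1 K.
T₂ = 509.1 × (1/19.4)^(2/3) = 70.52 K.

T₂ ≈ 70.5 K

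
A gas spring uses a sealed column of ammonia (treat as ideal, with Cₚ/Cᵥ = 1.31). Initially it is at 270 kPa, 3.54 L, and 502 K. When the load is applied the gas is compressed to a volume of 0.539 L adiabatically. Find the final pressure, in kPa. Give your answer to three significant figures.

Since PV^γ is constant along a reversible adiabat, P₂ = P₁ (V₁/V₂)^γ.
P₂ = 270 × (3.54/0.539)^(1.31) = 3178 kPa.

P₂ ≈ 3180 kPa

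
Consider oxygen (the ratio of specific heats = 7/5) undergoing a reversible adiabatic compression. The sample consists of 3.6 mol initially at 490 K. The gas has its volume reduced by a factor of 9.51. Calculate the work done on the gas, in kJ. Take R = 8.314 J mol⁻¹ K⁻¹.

W ≈ 53.6 kJ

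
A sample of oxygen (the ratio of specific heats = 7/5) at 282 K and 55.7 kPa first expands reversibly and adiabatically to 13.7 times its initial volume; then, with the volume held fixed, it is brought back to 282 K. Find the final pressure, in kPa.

Adiabatic step (PV^γ = const): P₂ = 55.7×(1/13.7)^(7/5) = 1.427 kPa; T₂ = 282×(1/13.7)^(2/5) = 98.98 K.
Isochoric: P₃ = P₂(T₃/T₂) = 1.427 × (282/98.98) = 4.066 kPa.

P₃ ≈ 4.07 kPa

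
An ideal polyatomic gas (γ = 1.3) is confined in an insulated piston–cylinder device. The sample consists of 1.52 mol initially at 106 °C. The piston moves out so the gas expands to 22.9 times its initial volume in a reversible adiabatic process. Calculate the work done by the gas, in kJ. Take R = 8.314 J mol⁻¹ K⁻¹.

Adiabatic: T₁V₁^(γ−1) = T₂V₂^(γ−1) ⇒ T₂ = T₁ (V₁/V₂)^(γ−1).
T₁ = 106 °C = 379.1 K.
T₂ = 379.1 × (1/22.9)^(0.3) = 148.2 K.
Q = 0, so ΔU = W_on_gas = nCᵥΔT with Cᵥ = R/(γ−1) = 27.71 J/(mol·K).
ΔU = 1.52 × 27.71 × (148.2 − 379.1) = -9728 J.
Work done by the gas = −ΔU = 9728 J.

W ≈ 9.73 kJ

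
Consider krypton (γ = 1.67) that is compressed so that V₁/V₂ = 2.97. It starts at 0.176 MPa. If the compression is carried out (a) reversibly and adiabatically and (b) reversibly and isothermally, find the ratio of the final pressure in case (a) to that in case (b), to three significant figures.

P_adiabatic / P_isothermal ≈ 2.07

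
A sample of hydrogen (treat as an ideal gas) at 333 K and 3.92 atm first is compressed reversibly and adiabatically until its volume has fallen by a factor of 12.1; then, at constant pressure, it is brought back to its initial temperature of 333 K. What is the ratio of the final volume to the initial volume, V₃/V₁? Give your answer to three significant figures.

V₃/V₁ ≈ 0.0305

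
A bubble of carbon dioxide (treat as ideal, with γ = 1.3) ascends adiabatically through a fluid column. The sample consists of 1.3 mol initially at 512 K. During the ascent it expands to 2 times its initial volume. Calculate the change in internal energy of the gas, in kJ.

ΔU ≈ -3.46 kJ

For a reversible adiabat TV^(γ−1) is constant, so T₂ = T₁ (V₁/V₂)^(γ−1).
T₂ = 512 × (1/2)^(0.3) = 415.9 K.
Q = 0, so ΔU = W_on_gas = nCᵥΔT with Cᵥ = R/(γ−1) = 27.71 J/(mol·K).
ΔU = 1.3 × 27.71 × (415.9 − 512) = -3463 J.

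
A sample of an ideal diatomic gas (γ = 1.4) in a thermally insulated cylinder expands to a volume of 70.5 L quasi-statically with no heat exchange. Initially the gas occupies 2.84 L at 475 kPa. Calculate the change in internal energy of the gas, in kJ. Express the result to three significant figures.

ΔU ≈ -2.44 kJ

P₂ = P₁(V₁/V₂)^γ = 475×(2.84/70.5)^(1.4) = 5.295 kPa.
For a reversible adiabat, W_by_gas = (P₁V₁ − P₂V₂)/(γ−1).
W_by = (475000×0.00284 − 5295×0.0705) / (0.4) = 2439 J.
Q = 0 ⇒ ΔU = −W_by = -2439 J.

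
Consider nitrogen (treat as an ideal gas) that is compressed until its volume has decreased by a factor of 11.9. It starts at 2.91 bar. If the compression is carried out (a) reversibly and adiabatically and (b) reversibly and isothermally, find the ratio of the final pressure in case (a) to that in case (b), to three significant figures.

P_adiabatic / P_isothermal ≈ 2.69

For a diatomic ideal gas γ = 7/5.
Isothermal: P_b = P₁(V₁/V₂) = 2.91×11.9.
Adiabatic: P_a = P₁(V₁/V₂)^γ = 2.91×11.9^(7/5).
P_a/P_b = (V₁/V₂)^(γ−1) = 11.9^(2/5) = 2.693.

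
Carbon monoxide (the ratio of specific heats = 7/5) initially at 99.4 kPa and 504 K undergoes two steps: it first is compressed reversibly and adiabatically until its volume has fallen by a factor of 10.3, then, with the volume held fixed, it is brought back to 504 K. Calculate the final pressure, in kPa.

P₃ ≈ 1020 kPa

Adiabatic step (PV^γ = const): P₂ = 99.4×10.3^(7/5) = 2602 kPa; T₂ = 504×10.3^(2/5) = 1281 K.
Isochoric: P₃ = P₂(T₃/T₂) = 2602 × (504/1281) = 1024 kPa.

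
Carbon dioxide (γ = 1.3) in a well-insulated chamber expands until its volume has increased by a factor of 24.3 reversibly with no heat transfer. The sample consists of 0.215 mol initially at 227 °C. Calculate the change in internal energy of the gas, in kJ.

ΔU ≈ -1.84 kJ

For a reversible adiabat TV^(γ−1) is constant, so T₂ = T₁ (V₁/V₂)^(γ−1).
T₁ = 227 °C = 500.1 K.
T₂ = 500.1 × (1/24.3)^(0.3) = 192.1 K.
Q = 0, so ΔU = W_on_gas = nCᵥΔT with Cᵥ = R/(γ−1) = 27.71 J/(mol·K).
ΔU = 0.215 × 27.71 × (192.1 − 500.1) = -1836 J.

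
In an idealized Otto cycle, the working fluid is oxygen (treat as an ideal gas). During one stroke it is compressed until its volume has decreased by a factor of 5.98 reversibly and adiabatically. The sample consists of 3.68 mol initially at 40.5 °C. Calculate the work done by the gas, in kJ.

Adiabatic: T₁V₁^(γ−1) = T₂V₂^(γ−1) ⇒ T₂ = T₁ (V₁/V₂)^(γ−1).
γ = 7/5 for a diatomic ideal gas, so γ−1 = 2/5.
T₁ = 40.5 °C = 313.6 K.
T₂ = 313.6 × 5.98^(2/5) = 641.4 K.
Q = 0, so ΔU = W_on_gas = nCᵥΔT with Cᵥ = R/(γ−1) = 20.79 J/(mol·K).
ΔU = 3.68 × 20.79 × (641.4 − 313.6) = 25070 J.
Work done by the gas = −ΔU = -25070 J.

W ≈ -25.1 kJ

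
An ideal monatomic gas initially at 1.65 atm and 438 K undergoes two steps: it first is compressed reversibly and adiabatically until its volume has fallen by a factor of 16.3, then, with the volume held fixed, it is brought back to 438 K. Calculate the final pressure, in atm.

P₃ ≈ 26.9 atm

For a monatomic ideal gas γ = 5/3.
Adiabatic step (PV^γ = const): P₂ = 1.65×16.3^(5/3) = 172.9 atm; T₂ = 438×16.3^(2/3) = 2816 K.
Isochoric: P₃ = P₂(T₃/T₂) = 172.9 × (438/2816) = 26.89 atm.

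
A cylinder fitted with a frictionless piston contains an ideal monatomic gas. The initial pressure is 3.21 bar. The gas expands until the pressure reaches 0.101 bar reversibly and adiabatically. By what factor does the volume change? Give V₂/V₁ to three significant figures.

V₂/V₁ ≈ 7.97

From PV^γ = const, V₂/V₁ = (P₁/P₂)^(1/γ).
For a monatomic ideal gas γ = 5/3.
V₂/V₁ = (3.21/0.101)^(3/5) = 7.967.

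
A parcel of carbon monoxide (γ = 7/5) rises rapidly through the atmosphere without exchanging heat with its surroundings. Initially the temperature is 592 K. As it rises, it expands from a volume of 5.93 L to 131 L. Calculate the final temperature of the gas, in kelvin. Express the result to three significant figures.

For a reversible adiabat TV^(γ−1) is constant, so T₂ = T₁ (V₁/V₂)^(γ−1).
T₂ = 592 × (5.93/131)^(2/5) = 171.6 K.

T₂ ≈ 172 K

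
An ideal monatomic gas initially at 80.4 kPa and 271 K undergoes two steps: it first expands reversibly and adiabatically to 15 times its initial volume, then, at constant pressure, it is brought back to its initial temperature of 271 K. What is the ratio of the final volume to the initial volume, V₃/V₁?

For a monatomic ideal gas γ = 5/3.
Adiabatic step: V₂/V₁ = 15; T₂ = T₁·(1/15)^(2/3) = 44.56 K.
Isobaric step: V₃/V₂ = T₃/T₂ = 271/44.56.
V₃/V₁ = (V₂/V₁)(V₃/V₂) = 15 × (271/44.56) = 91.23.

V₃/V₁ ≈ 91.2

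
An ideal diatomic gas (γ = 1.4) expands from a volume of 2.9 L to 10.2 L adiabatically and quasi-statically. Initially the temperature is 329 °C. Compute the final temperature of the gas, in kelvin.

Adiabatic: T₁V₁^(γ−1) = T₂V₂^(γ−1) ⇒ T₂ = T₁ (V₁/V₂)^(γ−1).
T₁ = 329 °C = 602.1 K.
T₂ = 602.1 × (2.9/10.2)^(0.4) = 364.1 K.

T₂ ≈ 364 K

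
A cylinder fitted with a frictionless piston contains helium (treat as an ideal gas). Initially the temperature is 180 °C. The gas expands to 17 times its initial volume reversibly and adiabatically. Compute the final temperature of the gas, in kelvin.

T₂ ≈ 68.5 K

For a reversible adiabat TV^(γ−1) is constant, so T₂ = T₁ (V₁/V₂)^(γ−1).
For a monatomic ideal gas γ = 5/3, so γ−1 = 2/3.
T₁ = 180 °C = 453.1 K.
T₂ = 453.1 × (1/17)^(2/3) = 68.54 K.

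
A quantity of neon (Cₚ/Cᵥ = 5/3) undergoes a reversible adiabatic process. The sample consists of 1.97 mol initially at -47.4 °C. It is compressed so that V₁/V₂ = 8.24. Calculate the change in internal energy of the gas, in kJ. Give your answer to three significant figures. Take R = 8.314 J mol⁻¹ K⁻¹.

Adiabatic: T₁V₁^(γ−1) = T₂V₂^(γ−1) ⇒ T₂ = T₁ (V₁/V₂)^(γ−1).
T₁ = -47.4 °C = 225.7 K.
T₂ = 225.7 × 8.24^(2/3) = 921 K.
Q = 0, so ΔU = W_on_gas = nCᵥΔT with Cᵥ = R/(γ−1) = 12.47 J/(mol·K).
ΔU = 1.97 × 12.47 × (921 − 225.7) = 17080 J.

ΔU ≈ 17.1 kJ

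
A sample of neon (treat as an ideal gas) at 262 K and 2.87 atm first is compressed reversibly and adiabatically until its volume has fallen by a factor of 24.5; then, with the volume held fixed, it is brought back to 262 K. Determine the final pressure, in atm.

For a monatomic ideal gas γ = 5/3.
Adiabatic step (PV^γ = const): P₂ = 2.87×24.5^(5/3) = 593.1 atm; T₂ = 262×24.5^(2/3) = 2210 K.
Isochoric: P₃ = P₂(T₃/T₂) = 593.1 × (262/2210) = 70.31 atm.

P₃ ≈ 70.3 atm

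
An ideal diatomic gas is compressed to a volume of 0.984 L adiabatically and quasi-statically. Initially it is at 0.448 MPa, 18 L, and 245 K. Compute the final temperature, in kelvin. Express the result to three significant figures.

T₂ ≈ 784 K

For a reversible adiabat TV^(γ−1) is constant, so T₂ = T₁ (V₁/V₂)^(γ−1).
γ = 7/5 for a diatomic ideal gas.
T₂ = 245 × (18/0.984)^(2/5) = 783.6 K.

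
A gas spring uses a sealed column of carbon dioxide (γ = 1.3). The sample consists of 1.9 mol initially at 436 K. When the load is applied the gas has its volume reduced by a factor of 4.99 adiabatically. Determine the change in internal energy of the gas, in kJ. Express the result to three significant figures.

Adiabatic: T₁V₁^(γ−1) = T₂V₂^(γ−1) ⇒ T₂ = T₁ (V₁/V₂)^(γ−1).
T₂ = 436 × 4.99^(0.3) = 706.2 K.
Q = 0, so ΔU = W_on_gas = nCᵥΔT with Cᵥ = R/(γ−1) = 27.71 J/(mol·K).
ΔU = 1.9 × 27.71 × (706.2 − 436) = 14230 J.

ΔU ≈ 14.2 kJ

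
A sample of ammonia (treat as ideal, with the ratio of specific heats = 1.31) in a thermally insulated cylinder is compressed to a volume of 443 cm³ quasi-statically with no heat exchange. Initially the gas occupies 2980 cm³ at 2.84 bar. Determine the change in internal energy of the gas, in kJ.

ΔU ≈ 2.20 kJ

P₂ = P₁(V₁/V₂)^γ = 2.84×(2980/443)^(1.31) = 34.49 bar.
For a reversible adiabat, W_by_gas = (P₁V₁ − P₂V₂)/(γ−1).
W_by = (284000×0.00298 − 3.449×10^6×0.000443) / (0.31) = -2199 J.
Q = 0 ⇒ ΔU = −W_by = 2199 J.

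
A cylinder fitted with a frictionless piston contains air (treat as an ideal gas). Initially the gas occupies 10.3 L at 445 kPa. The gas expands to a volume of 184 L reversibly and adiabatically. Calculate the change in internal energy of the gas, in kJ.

γ = 7/5 for a diatomic ideal gas.
P₂ = P₁(V₁/V₂)^γ = 445×(10.3/184)^(7/5) = 7.863 kPa.
For a reversible adiabat, W_by_gas = (P₁V₁ − P₂V₂)/(γ−1).
W_by = (445000×0.0103 − 7863×0.184) / (2/5) = 7842 J.
Q = 0 ⇒ ΔU = −W_by = -7842 J.

ΔU ≈ -7.84 kJ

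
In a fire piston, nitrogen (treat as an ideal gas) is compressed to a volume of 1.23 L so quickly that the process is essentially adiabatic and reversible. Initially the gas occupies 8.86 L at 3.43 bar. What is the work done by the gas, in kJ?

W ≈ -9.14 kJ

γ = 7/5 for a diatomic ideal gas.
P₂ = P₁(V₁/V₂)^γ = 3.43×(8.86/1.23)^(7/5) = 54.43 bar.
For a reversible adiabat, W_by_gas = (P₁V₁ − P₂V₂)/(γ−1).
W_by = (343000×0.00886 − 5.443×10^6×0.00123) / (2/5) = -9140 J.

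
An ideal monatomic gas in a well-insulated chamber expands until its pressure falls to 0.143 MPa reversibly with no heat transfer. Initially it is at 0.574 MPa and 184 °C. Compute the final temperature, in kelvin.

T₂ ≈ 262 K

Adiabatic: T₂/T₁ = (P₂/P₁)^((γ−1)/γ).
For a monatomic ideal gas γ = 5/3, so (γ−1)/γ = 2/5.
T₁ = 184 °C = 457.1 K.
T₂ = 457.1 × (0.143/0.574)^(2/5) = 262.2 K.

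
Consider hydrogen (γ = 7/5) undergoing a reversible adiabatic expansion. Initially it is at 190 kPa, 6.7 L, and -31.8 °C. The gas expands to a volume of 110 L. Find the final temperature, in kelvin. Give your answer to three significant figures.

For a reversible adiabat TV^(γ−1) is constant, so T₂ = T₁ (V₁/V₂)^(γ−1).
T₁ = -31.8 °C = 241.3 K.
T₂ = 241.3 × (6.7/110)^(2/5) = 78.8 K.

T₂ ≈ 78.8 K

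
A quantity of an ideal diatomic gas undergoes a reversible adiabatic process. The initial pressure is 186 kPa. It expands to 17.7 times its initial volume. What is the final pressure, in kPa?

P₂ ≈ 3.33 kPa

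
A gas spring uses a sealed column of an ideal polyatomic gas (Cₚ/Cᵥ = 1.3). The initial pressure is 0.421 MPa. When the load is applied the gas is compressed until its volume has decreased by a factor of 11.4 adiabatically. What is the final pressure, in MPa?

Adiabatic: P₁V₁^γ = P₂V₂^γ ⇒ P₂ = P₁ (V₁/V₂)^γ.
P₂ = 0.421 × 11.4^(1.3) = 9.96 MPa.

P₂ ≈ 9.96 MPa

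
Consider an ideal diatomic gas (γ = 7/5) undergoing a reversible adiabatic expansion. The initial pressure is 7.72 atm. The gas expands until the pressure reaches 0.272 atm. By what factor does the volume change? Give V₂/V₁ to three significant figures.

V₂/V₁ ≈ 10.9

From PV^γ = const, V₂/V₁ = (P₁/P₂)^(1/γ).
V₂/V₁ = (7.72/0.272)^(5/7) = 10.91.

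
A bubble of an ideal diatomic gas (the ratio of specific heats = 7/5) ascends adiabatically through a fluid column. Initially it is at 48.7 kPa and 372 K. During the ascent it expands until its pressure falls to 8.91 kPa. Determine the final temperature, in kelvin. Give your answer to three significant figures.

T₂ ≈ 229 K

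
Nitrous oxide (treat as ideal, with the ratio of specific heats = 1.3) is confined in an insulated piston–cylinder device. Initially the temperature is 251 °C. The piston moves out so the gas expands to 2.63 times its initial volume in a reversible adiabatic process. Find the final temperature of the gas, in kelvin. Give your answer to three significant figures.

Adiabatic: T₁V₁^(γ−1) = T₂V₂^(γ−1) ⇒ T₂ = T₁ (V₁/V₂)^(γ−1).
T₁ = 251 °C = 524.1 K.
T₂ = 524.1 × (1/2.63)^(0.3) = 392.2 K.

T₂ ≈ 392 K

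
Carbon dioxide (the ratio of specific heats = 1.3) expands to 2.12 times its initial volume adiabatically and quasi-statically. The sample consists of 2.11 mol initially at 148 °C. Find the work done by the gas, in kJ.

For a reversible adiabat TV^(γ−1) is constant, so T₂ = T₁ (V₁/V₂)^(γ−1).
T₁ = 148 °C = 421.1 K.
T₂ = 421.1 × (1/2.12)^(0.3) = 336.2 K.
Q = 0, so ΔU = W_on_gas = nCᵥΔT with Cᵥ = R/(γ−1) = 27.71 J/(mol·K).
ΔU = 2.11 × 27.71 × (336.2 − 421.1) = -4970 J.
Work done by the gas = −ΔU = 4970 J.

W ≈ 4.97 kJ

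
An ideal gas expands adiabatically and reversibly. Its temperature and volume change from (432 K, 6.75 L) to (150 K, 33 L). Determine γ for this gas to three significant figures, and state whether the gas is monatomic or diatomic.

γ ≈ 1.67; monatomic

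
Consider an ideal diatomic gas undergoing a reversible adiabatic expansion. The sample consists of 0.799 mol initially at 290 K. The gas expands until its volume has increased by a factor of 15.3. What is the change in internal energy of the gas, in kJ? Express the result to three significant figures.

ΔU ≈ -3.20 kJ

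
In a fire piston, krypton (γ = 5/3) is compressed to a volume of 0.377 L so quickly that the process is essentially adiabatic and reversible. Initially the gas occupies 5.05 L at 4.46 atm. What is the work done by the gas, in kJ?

P₂ = P₁(V₁/V₂)^γ = 4.46×(5.05/0.377)^(5/3) = 337 atm.
For a reversible adiabat, W_by_gas = (P₁V₁ − P₂V₂)/(γ−1).
W_by = (451900×0.00505 − 3.414×10^7×0.000377) / (2/3) = -15880 J.

W ≈ -15.9 kJ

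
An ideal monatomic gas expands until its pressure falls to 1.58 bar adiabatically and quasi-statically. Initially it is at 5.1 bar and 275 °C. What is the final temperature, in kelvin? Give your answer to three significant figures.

T₂ ≈ 343 K

Along an adiabat T P^((1−γ)/γ) is constant, so T₂ = T₁ (P₂/P₁)^((γ−1)/γ).
For a monatomic ideal gas γ = 5/3, so (γ−1)/γ = 2/5.
T₁ = 275 °C = 548.1 K.
T₂ = 548.1 × (1.58/5.1)^(2/5) = 343 K.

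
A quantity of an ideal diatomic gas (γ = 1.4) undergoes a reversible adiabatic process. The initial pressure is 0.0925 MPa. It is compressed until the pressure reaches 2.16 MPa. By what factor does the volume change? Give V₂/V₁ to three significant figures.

From PV^γ = const, V₂/V₁ = (P₁/P₂)^(1/γ).
V₂/V₁ = (0.0925/2.16)^(0.714) = 0.1053.

V₂/V₁ ≈ 0.105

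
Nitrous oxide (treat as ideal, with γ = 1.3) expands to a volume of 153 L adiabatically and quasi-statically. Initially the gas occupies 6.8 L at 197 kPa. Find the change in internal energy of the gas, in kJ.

P₂ = P₁(V₁/V₂)^γ = 197×(6.8/153)^(1.3) = 3.441 kPa.
For a reversible adiabat, W_by_gas = (P₁V₁ − P₂V₂)/(γ−1).
W_by = (197000×0.0068 − 3441×0.153) / (0.3) = 2711 J.
Q = 0 ⇒ ΔU = −W_by = -2711 J.

ΔU ≈ -2.71 kJ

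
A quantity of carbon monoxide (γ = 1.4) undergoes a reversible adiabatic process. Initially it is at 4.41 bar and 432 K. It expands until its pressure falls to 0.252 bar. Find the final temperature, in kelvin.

T₂ ≈ 191 K

Along an adiabat T P^((1−γ)/γ) is constant, so T₂ = T₁ (P₂/P₁)^((γ−1)/γ).
T₂ = 432 × (0.252/4.41)^(0.286) = 190.7 K.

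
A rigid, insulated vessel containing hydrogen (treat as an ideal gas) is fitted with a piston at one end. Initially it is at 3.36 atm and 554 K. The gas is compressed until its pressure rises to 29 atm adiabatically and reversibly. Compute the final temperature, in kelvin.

T₂ ≈ 1030 K

Along an adiabat T P^((1−γ)/γ) is constant, so T₂ = T₁ (P₂/P₁)^((γ−1)/γ).
For a diatomic ideal gas γ = 7/5, so (γ−1)/γ = 2/7.
T₂ = 554 × (29/3.36)^(2/7) = 1026 K.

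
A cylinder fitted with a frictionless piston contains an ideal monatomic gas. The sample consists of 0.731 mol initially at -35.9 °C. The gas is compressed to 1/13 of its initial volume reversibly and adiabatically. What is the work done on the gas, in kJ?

W ≈ 9.80 kJ

Adiabatic: T₁V₁^(γ−1) = T₂V₂^(γ−1) ⇒ T₂ = T₁ (V₁/V₂)^(γ−1).
γ = 5/3 for a monatomic ideal gas, so γ−1 = 2/3.
T₁ = -35.9 °C = 237.2 K.
T₂ = 237.2 × 13^(2/3) = 1312 K.
Q = 0, so ΔU = W_on_gas = nCᵥΔT with Cᵥ = R/(γ−1) = 12.47 J/(mol·K).
ΔU = 0.731 × 12.47 × (1312 − 237.2) = 9795 J.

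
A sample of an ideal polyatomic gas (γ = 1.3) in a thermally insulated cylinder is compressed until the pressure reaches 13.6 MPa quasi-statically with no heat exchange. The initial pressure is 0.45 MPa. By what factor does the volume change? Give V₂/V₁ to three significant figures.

V₂/V₁ ≈ 0.0727

From PV^γ = const, V₂/V₁ = (P₁/P₂)^(1/γ).
V₂/V₁ = (0.45/13.6)^(0.769) = 0.07266.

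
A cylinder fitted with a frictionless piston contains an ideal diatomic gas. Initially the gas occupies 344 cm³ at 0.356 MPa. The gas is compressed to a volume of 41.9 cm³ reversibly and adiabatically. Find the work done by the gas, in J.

W ≈ -405 J

γ = 7/5 for a diatomic ideal gas.
P₂ = P₁(V₁/V₂)^γ = 0.356×(344/41.9)^(7/5) = 6.785 MPa.
For a reversible adiabat, W_by_gas = (P₁V₁ − P₂V₂)/(γ−1).
W_by = (356000×0.000344 − 6.785×10^6×4.19×10^-5) / (2/5) = -404.5 J.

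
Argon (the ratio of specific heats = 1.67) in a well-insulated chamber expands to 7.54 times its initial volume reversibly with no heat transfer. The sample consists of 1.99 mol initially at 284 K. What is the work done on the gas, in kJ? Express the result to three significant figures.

W ≈ -5.20 kJ

Adiabatic: T₁V₁^(γ−1) = T₂V₂^(γ−1) ⇒ T₂ = T₁ (V₁/V₂)^(γ−1).
T₂ = 284 × (1/7.54)^(0.67) = 73.36 K.
Q = 0, so ΔU = W_on_gas = nCᵥΔT with Cᵥ = R/(γ−1) = 12.41 J/(mol·K).
ΔU = 1.99 × 12.41 × (73.36 − 284) = -5201 J.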